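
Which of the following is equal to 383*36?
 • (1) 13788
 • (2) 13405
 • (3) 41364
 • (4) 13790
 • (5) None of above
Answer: 1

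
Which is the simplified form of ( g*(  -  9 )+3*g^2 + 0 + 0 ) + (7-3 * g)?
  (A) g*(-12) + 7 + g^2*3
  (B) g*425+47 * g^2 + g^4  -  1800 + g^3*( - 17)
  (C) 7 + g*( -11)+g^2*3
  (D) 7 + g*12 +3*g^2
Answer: A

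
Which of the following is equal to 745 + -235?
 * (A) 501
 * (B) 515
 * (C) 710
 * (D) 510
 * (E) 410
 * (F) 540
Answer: D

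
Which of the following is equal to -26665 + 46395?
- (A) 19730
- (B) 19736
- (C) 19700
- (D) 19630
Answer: A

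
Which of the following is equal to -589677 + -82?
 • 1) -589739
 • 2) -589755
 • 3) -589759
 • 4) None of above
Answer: 3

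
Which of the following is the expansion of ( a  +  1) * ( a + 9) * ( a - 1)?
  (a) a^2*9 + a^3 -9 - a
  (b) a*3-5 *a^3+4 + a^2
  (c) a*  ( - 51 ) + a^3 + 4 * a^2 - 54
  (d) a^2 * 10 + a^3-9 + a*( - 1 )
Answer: a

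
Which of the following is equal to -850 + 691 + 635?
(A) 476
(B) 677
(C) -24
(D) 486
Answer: A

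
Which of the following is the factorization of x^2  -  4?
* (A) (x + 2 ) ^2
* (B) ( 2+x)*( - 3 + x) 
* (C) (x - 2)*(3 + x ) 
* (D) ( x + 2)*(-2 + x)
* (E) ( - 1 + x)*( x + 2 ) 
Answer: D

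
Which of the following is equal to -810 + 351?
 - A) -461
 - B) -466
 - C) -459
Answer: C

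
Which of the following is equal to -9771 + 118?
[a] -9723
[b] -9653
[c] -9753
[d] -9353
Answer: b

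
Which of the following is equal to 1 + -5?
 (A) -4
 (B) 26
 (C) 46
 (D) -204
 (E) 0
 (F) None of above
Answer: A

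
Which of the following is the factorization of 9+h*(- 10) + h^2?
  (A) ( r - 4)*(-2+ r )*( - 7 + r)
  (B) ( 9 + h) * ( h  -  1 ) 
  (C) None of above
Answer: C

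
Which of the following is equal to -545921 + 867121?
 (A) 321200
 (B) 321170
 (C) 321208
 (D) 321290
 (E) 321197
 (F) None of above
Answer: A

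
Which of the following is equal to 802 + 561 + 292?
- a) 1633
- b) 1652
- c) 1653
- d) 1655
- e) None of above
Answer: d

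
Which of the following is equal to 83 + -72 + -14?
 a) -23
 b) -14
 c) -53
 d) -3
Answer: d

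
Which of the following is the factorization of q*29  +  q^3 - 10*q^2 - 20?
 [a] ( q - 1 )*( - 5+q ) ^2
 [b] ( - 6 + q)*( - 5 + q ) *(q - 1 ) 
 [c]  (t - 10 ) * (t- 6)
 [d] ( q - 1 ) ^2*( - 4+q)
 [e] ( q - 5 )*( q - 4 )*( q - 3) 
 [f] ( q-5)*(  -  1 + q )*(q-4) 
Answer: f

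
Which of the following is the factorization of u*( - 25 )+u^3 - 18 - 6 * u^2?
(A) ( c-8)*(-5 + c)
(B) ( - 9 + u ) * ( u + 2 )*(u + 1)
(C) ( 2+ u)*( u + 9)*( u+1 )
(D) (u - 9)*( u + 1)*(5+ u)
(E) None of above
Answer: B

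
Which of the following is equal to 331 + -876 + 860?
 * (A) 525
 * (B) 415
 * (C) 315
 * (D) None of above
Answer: C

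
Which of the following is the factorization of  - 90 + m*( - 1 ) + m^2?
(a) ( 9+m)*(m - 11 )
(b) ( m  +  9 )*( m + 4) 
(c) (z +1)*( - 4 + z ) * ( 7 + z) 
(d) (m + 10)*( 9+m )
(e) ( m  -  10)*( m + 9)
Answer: e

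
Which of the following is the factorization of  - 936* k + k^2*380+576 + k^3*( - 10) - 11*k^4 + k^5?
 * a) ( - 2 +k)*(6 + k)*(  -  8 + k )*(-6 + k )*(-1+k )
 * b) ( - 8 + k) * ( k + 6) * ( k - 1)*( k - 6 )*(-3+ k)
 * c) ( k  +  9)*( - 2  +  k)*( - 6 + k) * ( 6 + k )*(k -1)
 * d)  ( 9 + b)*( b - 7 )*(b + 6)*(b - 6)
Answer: a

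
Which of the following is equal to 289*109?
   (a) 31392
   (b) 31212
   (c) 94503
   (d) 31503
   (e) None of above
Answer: e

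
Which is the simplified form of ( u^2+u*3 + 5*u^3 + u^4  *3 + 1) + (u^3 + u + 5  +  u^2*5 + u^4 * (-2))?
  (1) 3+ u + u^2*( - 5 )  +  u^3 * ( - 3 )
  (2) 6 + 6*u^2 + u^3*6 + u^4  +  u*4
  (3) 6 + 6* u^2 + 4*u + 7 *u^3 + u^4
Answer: 2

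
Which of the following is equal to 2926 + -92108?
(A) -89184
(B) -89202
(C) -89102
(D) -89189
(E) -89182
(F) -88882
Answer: E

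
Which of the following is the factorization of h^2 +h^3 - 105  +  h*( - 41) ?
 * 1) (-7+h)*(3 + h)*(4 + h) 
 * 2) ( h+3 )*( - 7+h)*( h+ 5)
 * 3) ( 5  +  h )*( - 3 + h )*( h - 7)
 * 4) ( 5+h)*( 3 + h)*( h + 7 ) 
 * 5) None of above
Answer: 2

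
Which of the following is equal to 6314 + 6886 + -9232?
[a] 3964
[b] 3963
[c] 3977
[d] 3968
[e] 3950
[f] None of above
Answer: d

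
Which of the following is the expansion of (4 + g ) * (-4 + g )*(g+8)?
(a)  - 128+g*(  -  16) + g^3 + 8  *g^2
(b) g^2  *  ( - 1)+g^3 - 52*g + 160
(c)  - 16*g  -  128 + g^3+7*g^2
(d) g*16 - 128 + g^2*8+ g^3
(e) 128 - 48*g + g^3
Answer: a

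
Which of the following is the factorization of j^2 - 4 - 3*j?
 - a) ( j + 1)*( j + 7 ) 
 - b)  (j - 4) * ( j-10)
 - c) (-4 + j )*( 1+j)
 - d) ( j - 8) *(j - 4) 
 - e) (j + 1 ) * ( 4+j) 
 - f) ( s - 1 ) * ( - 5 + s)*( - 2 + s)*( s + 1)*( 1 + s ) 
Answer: c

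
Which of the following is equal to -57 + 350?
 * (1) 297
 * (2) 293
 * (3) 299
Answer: 2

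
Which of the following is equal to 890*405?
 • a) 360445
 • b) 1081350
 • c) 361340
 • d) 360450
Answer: d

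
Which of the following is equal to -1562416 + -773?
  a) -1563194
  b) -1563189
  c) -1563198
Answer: b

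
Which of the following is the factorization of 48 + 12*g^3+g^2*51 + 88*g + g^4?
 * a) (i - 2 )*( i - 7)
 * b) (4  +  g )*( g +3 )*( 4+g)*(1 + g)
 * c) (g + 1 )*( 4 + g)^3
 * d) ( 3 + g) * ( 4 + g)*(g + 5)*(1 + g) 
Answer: b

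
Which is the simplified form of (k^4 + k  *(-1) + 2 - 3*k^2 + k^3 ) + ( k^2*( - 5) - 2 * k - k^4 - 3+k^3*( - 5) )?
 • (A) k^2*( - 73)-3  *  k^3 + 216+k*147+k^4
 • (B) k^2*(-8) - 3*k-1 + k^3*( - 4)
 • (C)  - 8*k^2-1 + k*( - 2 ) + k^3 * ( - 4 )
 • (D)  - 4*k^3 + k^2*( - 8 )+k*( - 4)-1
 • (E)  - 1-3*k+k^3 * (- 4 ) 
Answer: B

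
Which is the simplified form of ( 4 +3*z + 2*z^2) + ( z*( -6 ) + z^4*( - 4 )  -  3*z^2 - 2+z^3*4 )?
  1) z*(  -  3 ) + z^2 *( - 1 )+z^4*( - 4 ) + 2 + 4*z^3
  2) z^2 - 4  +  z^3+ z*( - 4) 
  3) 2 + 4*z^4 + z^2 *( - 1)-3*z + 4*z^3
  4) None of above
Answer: 1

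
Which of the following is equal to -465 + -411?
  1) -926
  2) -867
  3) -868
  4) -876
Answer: 4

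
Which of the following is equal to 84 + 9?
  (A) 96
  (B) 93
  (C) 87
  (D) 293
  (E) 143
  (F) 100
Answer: B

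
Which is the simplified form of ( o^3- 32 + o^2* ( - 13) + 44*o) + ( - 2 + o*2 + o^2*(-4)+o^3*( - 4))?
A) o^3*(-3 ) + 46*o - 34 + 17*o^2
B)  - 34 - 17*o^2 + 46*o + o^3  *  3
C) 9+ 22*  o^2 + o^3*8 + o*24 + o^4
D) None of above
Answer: D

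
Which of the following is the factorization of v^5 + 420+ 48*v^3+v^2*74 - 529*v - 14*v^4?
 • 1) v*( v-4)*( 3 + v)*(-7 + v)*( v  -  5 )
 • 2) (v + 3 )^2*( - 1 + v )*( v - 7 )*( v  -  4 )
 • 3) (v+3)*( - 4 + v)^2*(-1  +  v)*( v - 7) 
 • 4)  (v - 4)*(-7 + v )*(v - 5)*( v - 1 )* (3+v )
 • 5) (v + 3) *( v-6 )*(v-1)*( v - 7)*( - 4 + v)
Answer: 4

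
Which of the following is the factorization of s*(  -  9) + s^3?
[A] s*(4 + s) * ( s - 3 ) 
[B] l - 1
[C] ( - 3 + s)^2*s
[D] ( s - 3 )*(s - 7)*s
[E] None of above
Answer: E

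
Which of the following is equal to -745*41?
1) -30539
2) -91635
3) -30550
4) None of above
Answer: 4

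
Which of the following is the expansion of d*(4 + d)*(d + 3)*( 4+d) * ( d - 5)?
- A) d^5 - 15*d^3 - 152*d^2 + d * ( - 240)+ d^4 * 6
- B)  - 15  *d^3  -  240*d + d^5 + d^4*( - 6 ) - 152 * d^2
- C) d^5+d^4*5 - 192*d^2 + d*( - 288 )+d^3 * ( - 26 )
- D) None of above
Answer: A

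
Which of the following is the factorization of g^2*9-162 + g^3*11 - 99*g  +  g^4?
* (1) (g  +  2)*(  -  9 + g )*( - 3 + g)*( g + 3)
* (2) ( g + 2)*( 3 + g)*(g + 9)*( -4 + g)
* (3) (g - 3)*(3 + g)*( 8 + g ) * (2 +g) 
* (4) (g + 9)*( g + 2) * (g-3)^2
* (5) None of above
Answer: 5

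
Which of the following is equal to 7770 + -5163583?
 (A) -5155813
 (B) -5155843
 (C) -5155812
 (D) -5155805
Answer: A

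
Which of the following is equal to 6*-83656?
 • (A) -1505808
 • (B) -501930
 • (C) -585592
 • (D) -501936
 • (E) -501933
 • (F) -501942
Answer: D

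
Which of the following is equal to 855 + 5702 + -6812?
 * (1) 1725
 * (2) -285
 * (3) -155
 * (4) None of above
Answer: 4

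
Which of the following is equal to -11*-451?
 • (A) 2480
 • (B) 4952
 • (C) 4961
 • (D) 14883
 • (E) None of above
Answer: C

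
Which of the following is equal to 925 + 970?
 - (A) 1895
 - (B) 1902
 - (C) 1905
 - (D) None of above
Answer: A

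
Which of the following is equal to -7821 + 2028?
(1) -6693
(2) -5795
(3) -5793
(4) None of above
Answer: 3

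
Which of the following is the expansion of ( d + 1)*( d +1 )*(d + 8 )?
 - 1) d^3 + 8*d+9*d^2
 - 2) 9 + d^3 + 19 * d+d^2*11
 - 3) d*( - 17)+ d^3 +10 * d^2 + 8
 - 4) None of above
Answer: 4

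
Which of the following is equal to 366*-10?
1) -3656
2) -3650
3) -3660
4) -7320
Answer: 3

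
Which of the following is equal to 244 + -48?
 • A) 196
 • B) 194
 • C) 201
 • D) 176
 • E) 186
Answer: A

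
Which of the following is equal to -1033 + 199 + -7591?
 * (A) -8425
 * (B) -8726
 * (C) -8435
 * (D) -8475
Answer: A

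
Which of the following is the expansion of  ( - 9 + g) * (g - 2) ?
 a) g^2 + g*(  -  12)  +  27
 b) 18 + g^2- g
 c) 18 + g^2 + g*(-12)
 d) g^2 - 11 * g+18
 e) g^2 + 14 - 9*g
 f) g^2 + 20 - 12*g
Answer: d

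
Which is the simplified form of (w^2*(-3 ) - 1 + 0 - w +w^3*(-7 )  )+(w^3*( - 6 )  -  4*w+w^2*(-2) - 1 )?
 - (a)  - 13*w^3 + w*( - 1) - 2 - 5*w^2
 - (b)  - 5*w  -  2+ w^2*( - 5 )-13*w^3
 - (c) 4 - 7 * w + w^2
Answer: b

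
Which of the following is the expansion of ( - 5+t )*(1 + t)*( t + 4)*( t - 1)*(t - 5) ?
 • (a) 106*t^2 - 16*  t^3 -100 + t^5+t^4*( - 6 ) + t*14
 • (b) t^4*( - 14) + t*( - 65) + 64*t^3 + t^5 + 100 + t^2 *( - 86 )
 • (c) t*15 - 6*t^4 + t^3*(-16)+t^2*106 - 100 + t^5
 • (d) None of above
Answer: c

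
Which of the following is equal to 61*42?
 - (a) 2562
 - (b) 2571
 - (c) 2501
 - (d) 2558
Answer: a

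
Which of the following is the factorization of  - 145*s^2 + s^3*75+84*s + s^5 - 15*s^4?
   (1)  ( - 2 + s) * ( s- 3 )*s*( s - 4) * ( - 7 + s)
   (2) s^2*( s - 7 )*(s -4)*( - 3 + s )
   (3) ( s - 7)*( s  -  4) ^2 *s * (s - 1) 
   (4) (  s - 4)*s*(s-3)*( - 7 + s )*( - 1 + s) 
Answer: 4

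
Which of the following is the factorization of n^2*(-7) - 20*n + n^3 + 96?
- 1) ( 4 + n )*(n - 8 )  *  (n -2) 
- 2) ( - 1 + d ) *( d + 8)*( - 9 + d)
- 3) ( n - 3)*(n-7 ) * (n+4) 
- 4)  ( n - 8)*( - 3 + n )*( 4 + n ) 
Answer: 4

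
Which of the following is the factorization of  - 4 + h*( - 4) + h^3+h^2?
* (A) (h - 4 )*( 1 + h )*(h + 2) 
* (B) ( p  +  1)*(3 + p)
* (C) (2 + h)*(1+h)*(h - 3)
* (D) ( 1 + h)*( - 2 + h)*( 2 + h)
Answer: D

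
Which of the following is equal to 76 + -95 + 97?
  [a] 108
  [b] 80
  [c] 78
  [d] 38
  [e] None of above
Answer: c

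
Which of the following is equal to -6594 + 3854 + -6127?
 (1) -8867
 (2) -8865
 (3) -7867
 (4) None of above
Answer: 1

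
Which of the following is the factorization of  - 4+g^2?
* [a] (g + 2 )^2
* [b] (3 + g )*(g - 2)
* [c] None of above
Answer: c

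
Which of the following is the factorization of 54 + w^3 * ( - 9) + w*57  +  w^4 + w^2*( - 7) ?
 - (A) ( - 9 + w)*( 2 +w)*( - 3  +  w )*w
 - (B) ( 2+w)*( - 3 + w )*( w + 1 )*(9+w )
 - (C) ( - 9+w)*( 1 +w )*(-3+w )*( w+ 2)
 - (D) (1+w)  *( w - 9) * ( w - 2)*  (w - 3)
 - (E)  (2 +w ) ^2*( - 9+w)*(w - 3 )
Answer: C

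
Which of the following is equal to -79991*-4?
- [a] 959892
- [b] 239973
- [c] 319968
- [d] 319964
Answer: d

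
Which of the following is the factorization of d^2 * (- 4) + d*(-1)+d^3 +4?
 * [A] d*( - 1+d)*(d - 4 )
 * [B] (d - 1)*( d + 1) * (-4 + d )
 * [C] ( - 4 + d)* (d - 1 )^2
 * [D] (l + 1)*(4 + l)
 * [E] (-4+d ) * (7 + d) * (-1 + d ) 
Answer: B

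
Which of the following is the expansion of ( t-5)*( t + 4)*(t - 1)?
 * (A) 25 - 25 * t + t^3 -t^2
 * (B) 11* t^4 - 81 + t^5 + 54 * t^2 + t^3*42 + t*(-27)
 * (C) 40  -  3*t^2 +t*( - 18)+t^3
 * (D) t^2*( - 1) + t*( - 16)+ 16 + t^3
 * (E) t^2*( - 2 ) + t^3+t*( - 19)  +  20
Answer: E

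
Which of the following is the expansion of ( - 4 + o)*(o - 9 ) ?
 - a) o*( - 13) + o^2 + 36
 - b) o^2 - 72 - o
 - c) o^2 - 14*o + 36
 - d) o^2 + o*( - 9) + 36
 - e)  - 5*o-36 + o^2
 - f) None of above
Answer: a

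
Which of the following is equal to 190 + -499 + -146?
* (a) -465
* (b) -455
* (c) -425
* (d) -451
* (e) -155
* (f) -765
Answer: b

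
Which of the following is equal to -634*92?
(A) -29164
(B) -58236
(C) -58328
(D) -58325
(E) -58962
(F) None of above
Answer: C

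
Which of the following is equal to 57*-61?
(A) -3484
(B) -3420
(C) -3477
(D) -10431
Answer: C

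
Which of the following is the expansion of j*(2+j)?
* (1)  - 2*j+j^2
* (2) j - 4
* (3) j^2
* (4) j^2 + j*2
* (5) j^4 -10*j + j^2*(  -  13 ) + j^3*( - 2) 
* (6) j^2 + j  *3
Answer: 4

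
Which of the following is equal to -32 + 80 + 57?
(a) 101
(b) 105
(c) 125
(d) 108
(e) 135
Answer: b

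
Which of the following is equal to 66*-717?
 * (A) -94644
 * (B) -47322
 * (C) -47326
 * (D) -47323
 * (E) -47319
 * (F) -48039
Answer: B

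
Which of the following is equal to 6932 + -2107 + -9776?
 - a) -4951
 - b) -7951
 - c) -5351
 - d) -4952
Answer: a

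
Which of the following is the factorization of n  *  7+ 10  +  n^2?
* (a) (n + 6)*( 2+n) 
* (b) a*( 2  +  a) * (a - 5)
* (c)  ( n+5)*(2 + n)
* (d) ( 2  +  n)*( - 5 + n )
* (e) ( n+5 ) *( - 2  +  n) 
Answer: c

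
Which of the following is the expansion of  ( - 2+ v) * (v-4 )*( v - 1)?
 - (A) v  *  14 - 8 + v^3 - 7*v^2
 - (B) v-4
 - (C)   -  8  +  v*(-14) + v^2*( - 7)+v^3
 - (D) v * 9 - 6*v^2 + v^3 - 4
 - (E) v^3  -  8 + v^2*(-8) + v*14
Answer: A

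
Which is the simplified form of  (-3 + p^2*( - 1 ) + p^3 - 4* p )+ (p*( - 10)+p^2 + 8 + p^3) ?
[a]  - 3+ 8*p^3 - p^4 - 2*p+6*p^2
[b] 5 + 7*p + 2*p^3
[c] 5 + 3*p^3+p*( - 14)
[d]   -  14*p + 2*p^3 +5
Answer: d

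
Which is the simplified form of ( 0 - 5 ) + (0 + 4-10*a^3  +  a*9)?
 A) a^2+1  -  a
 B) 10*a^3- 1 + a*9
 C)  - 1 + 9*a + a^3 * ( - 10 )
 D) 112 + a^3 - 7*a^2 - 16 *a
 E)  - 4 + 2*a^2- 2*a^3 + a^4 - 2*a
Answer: C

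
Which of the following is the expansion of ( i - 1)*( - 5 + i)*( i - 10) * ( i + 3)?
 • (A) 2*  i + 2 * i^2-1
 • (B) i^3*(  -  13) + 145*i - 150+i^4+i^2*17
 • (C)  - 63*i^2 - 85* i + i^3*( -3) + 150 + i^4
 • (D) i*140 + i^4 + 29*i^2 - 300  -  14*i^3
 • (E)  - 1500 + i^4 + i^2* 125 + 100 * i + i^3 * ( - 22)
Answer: B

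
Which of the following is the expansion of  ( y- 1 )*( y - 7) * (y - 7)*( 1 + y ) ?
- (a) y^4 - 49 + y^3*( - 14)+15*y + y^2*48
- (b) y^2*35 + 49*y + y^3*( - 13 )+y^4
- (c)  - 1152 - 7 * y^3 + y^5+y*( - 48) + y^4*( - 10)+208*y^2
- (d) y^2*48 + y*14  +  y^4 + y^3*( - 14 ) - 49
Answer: d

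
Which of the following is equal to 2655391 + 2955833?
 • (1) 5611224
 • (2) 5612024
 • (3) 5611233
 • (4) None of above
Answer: 1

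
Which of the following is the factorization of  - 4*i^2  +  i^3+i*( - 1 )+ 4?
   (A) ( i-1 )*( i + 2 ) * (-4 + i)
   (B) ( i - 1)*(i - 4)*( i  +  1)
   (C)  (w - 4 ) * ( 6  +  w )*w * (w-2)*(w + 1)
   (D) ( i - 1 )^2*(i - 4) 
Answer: B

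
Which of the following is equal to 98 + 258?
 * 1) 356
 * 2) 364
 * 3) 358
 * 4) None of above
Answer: 1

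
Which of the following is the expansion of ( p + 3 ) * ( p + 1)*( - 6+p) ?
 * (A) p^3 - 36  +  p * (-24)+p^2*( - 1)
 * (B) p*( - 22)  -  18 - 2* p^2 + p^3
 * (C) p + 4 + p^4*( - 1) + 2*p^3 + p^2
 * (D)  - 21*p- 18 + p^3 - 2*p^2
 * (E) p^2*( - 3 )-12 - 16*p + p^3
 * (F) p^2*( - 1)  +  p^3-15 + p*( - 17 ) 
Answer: D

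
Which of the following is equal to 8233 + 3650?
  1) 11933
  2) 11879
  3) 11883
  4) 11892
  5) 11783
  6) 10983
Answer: 3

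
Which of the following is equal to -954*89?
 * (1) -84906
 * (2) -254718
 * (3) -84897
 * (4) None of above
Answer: 1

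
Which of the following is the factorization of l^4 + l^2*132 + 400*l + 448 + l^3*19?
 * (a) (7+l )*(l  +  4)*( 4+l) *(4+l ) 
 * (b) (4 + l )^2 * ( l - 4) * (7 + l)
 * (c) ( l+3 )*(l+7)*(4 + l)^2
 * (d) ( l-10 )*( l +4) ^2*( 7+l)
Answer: a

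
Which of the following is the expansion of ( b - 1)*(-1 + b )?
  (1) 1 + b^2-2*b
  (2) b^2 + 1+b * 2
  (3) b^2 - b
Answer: 1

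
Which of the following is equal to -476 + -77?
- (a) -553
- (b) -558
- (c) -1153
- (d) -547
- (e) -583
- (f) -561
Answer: a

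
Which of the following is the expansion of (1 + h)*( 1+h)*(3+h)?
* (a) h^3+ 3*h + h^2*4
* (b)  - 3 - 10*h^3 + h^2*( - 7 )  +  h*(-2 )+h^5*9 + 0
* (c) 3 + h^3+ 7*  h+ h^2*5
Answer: c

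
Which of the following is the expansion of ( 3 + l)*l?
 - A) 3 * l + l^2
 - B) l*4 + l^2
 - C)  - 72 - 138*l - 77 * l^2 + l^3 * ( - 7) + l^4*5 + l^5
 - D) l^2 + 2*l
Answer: A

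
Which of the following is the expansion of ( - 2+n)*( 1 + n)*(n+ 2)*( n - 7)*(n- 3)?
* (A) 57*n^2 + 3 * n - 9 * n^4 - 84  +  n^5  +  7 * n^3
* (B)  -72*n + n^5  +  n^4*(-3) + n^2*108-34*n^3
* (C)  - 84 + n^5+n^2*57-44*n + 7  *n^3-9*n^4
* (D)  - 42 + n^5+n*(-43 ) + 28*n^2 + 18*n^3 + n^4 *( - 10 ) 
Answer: C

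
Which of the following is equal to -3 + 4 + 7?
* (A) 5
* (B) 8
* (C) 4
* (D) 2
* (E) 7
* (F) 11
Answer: B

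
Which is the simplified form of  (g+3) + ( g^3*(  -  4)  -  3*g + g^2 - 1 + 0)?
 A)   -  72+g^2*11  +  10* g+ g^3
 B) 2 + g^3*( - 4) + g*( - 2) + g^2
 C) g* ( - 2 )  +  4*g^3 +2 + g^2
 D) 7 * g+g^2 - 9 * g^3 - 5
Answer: B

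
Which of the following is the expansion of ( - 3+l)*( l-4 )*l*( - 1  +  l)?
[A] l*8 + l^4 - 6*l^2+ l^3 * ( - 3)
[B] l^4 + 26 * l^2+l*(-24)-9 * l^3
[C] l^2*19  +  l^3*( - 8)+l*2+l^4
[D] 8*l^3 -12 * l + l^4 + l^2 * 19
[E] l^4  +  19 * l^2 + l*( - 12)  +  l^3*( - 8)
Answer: E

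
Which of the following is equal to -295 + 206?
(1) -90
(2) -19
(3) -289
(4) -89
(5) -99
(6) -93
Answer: 4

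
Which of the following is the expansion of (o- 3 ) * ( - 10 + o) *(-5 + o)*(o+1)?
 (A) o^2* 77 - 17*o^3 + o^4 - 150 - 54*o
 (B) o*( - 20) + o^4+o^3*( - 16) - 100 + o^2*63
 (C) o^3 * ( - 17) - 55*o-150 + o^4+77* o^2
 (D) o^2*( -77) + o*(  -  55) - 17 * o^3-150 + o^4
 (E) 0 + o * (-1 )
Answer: C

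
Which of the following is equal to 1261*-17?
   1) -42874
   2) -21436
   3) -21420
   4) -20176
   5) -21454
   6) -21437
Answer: 6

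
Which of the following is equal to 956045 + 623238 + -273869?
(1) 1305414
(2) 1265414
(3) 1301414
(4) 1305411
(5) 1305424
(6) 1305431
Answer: 1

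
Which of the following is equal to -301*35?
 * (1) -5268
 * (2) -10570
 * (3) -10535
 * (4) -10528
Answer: 3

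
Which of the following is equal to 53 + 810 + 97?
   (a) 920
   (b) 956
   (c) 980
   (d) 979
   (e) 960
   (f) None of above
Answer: e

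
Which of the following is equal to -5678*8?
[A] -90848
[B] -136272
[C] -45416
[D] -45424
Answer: D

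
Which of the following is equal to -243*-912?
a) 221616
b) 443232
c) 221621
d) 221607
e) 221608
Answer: a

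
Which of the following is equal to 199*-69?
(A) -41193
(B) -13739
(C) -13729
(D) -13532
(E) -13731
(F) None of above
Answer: E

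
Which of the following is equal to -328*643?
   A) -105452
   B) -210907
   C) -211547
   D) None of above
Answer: D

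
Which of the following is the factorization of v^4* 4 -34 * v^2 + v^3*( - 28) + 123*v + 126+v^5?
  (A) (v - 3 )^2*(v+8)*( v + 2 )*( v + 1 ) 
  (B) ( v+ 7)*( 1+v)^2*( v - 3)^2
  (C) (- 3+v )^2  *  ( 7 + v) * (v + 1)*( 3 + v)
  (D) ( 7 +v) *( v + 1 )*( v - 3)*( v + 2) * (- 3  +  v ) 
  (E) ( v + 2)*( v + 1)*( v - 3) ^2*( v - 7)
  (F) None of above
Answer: D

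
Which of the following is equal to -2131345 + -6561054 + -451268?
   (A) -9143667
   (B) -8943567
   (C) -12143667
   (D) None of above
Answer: A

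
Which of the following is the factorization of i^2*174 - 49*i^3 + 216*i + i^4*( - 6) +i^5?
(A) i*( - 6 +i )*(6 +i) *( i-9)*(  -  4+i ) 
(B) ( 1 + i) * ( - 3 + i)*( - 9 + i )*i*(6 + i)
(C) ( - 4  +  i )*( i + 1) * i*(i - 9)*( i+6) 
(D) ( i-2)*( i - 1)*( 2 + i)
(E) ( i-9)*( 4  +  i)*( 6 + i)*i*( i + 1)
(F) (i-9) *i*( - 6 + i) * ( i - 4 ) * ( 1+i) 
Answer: C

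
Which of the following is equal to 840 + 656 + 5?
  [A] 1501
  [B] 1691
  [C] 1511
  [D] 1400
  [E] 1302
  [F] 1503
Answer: A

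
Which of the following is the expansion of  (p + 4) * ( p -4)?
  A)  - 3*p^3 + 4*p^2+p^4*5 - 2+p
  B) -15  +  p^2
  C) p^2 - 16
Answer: C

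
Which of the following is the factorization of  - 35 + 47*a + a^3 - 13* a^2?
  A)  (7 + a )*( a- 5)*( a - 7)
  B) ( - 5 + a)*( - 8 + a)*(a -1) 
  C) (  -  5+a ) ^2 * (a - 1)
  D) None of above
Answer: D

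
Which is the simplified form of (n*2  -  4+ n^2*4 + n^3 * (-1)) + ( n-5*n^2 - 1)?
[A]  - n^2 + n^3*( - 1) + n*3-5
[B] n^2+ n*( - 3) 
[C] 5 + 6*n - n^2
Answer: A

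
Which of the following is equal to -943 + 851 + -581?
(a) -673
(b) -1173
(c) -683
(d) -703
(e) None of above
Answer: a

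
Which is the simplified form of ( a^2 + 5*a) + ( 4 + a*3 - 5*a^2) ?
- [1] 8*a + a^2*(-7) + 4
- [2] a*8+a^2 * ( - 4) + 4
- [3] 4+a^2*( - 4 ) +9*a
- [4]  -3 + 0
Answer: 2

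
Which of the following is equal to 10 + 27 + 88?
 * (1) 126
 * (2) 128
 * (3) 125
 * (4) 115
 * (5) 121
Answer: 3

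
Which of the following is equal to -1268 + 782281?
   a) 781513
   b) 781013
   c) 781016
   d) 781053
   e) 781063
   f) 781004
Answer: b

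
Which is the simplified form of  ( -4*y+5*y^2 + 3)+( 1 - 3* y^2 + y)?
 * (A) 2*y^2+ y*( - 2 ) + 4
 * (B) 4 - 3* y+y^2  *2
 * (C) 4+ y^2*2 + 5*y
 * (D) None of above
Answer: B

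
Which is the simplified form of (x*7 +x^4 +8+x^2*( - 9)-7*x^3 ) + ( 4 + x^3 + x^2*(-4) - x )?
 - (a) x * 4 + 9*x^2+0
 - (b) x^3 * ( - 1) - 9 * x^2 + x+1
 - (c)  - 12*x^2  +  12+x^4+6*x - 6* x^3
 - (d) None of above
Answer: d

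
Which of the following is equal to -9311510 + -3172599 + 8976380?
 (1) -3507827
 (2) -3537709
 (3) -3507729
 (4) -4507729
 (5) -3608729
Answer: 3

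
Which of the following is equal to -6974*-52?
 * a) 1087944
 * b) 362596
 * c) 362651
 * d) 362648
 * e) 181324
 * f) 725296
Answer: d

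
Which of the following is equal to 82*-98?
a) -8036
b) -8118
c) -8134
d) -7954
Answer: a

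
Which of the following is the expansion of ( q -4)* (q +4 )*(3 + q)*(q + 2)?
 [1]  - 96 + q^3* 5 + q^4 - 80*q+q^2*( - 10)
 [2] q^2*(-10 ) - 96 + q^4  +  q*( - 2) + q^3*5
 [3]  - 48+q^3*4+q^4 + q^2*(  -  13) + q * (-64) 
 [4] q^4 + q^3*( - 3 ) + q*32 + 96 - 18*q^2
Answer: 1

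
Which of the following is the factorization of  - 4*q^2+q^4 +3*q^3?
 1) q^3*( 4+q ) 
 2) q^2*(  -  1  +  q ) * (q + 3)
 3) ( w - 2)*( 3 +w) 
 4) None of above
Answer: 4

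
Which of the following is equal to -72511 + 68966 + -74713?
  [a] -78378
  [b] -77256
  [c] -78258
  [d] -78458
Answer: c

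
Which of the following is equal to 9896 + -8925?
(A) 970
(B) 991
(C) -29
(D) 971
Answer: D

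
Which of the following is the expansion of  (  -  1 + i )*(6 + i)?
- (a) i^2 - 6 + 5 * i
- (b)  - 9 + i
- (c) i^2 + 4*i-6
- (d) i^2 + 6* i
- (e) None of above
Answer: a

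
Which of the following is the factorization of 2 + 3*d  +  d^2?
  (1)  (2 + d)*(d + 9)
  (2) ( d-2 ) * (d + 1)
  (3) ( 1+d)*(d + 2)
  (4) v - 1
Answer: 3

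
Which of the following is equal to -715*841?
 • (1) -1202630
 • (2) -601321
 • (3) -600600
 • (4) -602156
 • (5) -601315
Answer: 5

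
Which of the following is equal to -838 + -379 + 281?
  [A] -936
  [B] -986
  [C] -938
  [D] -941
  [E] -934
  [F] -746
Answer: A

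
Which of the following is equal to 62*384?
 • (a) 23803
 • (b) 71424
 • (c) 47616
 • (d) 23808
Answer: d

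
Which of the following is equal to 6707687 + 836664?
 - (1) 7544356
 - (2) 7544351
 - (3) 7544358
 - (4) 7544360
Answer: 2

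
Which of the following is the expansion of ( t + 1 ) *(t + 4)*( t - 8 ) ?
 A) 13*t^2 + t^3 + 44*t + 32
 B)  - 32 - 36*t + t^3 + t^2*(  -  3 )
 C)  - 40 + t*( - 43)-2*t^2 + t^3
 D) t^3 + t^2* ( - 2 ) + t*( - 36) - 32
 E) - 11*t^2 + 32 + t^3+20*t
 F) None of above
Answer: B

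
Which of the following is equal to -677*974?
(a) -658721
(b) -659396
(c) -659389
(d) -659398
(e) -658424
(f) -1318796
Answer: d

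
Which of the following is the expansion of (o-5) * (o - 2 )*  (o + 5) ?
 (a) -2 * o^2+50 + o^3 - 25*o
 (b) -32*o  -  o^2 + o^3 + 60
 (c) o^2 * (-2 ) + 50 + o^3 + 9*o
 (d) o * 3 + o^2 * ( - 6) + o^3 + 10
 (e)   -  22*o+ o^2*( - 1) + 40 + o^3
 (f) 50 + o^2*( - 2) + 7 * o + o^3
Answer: a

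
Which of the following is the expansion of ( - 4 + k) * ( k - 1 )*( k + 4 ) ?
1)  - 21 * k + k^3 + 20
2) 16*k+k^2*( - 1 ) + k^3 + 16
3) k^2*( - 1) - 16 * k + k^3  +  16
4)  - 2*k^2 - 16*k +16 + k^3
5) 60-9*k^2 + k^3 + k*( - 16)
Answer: 3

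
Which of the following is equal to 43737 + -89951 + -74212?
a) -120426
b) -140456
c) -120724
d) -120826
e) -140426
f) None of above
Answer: a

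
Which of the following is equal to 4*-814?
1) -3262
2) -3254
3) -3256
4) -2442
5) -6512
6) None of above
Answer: 3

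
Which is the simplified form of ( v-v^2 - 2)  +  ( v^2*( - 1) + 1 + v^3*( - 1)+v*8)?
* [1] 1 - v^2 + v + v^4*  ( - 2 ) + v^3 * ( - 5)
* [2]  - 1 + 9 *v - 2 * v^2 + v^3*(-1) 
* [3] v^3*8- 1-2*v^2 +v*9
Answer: 2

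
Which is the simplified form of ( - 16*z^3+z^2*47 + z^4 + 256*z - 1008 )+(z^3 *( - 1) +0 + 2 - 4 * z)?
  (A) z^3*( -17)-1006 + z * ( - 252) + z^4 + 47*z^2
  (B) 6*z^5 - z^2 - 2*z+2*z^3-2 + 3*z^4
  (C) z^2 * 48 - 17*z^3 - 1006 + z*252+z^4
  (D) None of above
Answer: D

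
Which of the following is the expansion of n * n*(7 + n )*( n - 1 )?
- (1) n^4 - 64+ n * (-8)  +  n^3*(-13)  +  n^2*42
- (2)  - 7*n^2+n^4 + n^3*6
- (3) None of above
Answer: 2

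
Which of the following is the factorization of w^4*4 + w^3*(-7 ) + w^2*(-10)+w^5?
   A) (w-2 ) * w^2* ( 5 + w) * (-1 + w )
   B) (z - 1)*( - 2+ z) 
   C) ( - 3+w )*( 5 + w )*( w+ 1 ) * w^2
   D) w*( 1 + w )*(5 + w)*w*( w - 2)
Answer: D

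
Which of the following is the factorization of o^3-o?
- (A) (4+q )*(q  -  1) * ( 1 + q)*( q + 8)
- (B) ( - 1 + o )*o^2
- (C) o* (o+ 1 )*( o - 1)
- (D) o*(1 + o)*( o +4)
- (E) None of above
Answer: C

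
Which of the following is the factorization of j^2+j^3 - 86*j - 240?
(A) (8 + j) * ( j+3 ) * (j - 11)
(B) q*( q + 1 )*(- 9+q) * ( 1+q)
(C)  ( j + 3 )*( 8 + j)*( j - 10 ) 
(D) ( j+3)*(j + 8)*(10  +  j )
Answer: C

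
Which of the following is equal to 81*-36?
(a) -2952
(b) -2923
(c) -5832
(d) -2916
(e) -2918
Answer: d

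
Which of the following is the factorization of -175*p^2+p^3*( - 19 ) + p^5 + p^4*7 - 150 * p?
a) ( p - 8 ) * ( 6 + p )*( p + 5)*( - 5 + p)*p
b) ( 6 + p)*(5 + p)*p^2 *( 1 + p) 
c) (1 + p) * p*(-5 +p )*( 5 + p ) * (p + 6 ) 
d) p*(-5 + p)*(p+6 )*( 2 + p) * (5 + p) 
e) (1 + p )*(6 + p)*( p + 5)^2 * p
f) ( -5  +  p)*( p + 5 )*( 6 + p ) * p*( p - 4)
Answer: c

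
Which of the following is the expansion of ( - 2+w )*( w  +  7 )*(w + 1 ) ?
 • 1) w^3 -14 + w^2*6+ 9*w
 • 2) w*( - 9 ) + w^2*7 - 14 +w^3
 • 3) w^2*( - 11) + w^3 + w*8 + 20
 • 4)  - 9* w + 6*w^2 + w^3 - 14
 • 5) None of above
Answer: 4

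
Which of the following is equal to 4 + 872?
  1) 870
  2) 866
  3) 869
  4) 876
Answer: 4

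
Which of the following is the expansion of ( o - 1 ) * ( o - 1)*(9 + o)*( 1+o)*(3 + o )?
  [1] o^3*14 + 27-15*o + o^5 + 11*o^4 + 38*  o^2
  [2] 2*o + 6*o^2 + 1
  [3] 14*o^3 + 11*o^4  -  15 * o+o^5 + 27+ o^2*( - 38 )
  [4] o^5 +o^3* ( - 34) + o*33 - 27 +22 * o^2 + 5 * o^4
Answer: 3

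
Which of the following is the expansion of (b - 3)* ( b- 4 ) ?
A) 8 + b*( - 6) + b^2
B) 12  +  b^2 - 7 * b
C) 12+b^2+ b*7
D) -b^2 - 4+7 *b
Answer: B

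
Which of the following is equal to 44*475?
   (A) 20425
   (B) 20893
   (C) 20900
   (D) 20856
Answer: C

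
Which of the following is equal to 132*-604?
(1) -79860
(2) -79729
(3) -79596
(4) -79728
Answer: 4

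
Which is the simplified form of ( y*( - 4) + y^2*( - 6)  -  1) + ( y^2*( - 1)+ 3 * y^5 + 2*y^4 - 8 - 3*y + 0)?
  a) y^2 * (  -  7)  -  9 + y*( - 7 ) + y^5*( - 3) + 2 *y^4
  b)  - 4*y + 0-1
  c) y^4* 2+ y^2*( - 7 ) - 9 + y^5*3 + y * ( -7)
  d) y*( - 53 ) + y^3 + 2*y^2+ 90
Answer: c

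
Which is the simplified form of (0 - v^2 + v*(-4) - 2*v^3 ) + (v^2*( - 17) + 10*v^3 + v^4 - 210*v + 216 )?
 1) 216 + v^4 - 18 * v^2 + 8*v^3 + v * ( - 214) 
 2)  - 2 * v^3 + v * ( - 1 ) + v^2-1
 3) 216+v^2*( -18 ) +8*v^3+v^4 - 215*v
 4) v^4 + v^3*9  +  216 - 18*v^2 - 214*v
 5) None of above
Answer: 1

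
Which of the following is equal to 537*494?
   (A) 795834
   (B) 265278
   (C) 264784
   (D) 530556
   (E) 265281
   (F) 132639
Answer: B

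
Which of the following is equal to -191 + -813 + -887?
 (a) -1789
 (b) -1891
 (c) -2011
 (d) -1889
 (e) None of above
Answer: b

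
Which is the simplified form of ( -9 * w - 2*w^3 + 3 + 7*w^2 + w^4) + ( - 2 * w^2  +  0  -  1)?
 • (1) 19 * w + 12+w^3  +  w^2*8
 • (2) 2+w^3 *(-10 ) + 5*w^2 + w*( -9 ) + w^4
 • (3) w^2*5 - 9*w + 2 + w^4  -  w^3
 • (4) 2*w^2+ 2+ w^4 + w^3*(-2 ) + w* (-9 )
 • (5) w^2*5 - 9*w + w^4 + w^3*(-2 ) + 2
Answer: 5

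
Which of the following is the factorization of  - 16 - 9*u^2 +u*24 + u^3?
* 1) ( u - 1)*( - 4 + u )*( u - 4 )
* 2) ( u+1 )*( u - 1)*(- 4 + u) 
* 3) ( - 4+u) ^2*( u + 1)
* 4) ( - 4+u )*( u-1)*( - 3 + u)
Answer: 1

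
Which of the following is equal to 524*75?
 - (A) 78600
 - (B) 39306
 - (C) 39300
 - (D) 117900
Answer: C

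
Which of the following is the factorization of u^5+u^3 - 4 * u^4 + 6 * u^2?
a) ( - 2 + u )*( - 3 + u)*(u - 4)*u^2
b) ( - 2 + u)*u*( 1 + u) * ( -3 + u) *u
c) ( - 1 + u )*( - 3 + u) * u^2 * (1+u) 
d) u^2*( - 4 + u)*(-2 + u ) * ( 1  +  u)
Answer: b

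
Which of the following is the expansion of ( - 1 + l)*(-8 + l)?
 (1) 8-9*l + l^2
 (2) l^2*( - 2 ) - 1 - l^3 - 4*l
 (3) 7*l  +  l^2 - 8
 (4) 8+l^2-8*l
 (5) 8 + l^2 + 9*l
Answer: 1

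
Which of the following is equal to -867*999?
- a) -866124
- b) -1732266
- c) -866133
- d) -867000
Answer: c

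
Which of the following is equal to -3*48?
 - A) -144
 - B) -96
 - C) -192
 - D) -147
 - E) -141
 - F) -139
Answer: A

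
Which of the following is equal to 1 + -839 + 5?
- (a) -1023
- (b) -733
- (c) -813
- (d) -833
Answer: d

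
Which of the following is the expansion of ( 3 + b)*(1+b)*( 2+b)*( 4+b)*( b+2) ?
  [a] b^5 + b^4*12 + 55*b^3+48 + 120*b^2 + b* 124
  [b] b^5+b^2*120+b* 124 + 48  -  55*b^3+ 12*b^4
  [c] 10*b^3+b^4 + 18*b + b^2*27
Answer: a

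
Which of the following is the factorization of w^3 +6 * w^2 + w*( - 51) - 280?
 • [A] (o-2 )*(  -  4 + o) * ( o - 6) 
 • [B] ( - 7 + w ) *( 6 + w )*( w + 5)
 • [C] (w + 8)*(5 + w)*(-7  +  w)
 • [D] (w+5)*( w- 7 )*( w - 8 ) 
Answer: C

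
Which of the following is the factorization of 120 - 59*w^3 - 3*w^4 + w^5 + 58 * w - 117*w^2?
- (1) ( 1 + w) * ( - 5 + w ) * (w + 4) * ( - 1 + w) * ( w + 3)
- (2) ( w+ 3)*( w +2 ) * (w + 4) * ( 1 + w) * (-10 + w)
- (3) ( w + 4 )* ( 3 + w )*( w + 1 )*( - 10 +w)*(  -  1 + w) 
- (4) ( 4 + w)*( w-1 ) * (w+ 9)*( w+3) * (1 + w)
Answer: 3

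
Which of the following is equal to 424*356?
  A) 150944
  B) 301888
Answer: A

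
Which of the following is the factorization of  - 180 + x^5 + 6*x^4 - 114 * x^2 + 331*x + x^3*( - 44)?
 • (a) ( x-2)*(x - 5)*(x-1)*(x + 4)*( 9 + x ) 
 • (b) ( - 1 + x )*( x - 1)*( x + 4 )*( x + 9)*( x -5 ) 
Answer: b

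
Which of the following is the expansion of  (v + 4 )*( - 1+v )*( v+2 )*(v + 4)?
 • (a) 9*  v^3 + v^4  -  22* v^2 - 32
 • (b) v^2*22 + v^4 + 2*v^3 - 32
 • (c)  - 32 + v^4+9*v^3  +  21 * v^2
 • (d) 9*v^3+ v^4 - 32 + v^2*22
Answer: d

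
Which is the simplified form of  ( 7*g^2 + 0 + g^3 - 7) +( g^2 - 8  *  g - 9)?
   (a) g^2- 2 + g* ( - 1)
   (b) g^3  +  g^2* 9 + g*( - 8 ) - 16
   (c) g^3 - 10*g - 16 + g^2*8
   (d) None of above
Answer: d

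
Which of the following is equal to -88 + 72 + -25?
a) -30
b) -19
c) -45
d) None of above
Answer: d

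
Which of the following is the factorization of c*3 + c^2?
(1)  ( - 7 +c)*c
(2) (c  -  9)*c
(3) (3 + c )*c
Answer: 3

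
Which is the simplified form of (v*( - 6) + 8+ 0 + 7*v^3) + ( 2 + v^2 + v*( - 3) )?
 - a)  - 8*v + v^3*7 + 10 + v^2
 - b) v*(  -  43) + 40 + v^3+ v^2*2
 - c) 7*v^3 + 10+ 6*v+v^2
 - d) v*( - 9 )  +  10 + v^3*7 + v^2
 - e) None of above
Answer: d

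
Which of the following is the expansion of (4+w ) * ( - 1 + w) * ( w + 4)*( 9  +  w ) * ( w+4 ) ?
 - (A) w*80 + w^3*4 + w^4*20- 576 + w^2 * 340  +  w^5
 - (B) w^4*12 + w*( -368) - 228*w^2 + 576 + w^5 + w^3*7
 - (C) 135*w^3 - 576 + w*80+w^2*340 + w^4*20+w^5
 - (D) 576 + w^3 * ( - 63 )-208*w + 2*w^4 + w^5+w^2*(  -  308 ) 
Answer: C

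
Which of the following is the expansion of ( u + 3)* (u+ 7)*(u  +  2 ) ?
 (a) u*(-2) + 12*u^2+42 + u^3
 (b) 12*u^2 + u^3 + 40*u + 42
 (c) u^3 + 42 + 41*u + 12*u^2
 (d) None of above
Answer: c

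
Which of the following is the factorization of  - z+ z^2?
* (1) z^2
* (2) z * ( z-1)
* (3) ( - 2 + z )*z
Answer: 2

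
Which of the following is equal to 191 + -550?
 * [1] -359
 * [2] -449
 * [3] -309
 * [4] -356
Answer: 1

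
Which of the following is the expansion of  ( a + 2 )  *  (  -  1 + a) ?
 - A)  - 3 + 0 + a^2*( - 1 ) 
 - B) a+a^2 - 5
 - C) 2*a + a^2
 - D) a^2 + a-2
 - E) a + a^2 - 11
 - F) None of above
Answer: D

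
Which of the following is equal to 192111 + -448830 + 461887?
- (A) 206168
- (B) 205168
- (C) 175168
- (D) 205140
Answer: B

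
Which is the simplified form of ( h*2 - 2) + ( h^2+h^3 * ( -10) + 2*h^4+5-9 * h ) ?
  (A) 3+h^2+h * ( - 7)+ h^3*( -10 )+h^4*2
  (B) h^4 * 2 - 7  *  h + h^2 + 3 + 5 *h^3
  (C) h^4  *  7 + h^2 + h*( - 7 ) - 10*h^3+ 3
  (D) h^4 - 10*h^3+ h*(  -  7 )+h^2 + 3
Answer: A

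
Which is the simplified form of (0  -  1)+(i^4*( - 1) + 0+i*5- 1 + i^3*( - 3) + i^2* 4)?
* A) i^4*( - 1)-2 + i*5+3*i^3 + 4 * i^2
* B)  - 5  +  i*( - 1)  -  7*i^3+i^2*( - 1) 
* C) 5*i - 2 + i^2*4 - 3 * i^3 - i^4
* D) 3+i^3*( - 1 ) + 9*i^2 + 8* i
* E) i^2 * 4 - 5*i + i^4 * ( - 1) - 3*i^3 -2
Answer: C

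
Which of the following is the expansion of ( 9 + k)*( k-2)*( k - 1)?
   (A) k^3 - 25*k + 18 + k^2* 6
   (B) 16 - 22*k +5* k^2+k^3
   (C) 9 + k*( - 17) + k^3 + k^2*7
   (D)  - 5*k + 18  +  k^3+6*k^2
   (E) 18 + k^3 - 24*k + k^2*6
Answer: A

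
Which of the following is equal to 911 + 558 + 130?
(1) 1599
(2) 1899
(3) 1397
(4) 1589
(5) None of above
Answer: 1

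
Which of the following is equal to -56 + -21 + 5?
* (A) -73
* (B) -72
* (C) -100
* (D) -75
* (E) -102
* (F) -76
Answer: B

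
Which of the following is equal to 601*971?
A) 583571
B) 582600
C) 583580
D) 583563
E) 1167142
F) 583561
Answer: A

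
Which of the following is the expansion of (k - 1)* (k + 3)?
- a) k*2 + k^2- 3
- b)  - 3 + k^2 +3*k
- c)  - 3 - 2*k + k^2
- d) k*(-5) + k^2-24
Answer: a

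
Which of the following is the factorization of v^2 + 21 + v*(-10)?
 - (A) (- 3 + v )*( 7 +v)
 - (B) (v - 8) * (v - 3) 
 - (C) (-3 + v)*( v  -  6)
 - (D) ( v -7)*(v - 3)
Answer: D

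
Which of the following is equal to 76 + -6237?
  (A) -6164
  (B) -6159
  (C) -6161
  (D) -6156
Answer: C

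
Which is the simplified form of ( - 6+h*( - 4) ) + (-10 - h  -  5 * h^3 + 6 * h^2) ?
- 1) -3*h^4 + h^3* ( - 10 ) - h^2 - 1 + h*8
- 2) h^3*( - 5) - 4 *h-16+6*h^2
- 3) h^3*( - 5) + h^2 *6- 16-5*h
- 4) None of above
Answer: 3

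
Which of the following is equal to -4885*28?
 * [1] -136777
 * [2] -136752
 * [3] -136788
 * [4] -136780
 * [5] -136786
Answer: 4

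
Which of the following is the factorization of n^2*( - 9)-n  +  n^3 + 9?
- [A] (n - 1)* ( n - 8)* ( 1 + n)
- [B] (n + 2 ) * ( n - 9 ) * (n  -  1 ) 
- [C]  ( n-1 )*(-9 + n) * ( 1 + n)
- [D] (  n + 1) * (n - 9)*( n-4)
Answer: C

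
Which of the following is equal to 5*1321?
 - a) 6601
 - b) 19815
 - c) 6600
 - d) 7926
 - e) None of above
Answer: e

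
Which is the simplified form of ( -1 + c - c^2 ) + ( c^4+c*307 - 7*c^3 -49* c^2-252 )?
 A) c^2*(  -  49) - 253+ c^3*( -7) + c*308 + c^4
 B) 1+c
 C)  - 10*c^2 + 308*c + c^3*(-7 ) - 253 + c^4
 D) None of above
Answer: D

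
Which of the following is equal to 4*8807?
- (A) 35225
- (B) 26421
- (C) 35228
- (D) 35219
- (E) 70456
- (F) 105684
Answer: C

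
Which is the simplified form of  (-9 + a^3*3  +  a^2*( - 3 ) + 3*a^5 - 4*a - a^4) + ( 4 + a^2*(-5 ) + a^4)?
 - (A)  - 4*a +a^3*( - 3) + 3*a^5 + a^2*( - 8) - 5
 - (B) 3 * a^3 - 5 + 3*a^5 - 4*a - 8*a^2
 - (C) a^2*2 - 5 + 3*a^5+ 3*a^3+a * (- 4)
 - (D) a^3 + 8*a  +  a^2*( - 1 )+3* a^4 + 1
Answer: B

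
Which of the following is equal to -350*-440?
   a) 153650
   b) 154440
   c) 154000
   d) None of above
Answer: c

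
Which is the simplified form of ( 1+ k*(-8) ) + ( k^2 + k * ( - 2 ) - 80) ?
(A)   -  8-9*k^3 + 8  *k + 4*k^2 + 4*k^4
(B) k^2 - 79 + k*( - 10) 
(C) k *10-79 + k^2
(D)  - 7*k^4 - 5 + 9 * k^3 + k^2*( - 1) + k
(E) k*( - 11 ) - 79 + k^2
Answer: B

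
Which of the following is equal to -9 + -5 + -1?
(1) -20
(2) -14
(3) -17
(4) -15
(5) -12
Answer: 4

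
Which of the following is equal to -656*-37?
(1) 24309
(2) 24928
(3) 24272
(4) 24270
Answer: 3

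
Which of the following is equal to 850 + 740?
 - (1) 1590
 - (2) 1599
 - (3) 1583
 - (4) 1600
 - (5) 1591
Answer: 1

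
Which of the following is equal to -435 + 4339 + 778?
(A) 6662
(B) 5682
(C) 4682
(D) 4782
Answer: C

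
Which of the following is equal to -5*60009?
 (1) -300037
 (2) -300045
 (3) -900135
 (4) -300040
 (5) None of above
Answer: 2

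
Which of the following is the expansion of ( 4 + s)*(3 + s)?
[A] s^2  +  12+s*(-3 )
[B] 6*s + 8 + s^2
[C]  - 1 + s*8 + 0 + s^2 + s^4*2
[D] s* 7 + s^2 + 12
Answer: D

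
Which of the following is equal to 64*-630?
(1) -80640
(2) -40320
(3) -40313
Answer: 2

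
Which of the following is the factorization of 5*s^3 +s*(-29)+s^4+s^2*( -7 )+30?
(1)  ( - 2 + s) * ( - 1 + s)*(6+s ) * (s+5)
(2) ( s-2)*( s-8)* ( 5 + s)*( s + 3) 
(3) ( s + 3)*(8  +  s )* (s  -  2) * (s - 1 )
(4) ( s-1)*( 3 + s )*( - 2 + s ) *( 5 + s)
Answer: 4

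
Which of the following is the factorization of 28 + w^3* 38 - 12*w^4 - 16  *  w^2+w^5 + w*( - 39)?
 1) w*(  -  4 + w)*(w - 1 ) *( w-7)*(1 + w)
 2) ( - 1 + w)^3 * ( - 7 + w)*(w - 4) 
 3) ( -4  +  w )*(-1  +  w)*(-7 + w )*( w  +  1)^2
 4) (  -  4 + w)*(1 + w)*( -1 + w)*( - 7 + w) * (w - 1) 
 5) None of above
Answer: 4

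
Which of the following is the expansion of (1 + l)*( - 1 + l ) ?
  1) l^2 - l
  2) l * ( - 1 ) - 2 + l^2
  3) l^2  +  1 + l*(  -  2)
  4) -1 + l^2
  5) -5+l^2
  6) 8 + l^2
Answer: 4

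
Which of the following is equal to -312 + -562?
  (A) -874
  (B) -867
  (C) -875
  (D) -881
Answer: A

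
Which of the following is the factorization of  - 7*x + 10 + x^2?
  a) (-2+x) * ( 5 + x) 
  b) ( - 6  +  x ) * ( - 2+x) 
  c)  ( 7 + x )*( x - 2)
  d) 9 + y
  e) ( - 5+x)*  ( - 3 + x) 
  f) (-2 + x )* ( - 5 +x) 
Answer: f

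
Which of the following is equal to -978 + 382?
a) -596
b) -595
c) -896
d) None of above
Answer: a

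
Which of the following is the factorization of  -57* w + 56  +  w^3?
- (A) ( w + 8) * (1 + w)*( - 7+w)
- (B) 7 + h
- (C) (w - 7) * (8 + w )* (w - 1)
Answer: C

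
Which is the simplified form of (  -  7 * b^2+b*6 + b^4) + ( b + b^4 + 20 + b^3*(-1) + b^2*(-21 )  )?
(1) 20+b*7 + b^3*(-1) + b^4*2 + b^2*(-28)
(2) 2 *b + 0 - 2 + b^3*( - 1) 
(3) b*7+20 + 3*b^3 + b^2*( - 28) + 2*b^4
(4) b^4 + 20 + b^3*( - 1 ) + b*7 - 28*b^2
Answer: 1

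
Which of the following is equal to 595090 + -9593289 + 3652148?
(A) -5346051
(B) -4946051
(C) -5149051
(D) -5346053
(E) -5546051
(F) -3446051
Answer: A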